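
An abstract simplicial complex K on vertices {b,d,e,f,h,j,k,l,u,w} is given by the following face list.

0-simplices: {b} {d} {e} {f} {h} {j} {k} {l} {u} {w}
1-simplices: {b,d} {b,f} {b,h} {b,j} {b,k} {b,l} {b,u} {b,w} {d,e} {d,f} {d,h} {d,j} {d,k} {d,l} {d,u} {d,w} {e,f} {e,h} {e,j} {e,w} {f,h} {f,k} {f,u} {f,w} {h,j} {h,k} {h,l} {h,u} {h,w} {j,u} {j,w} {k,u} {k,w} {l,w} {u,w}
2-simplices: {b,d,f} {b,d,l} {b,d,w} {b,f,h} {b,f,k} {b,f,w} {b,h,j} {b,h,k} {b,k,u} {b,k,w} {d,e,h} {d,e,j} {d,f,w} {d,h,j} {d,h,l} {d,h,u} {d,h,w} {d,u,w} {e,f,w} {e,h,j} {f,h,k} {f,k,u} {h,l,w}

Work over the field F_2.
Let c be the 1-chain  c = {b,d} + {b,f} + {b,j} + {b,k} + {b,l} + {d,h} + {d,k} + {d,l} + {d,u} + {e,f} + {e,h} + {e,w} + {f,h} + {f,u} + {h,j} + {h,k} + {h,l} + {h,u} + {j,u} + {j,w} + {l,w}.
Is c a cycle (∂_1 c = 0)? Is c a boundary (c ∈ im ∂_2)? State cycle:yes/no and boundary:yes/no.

n_0=10 n_1=35 n_2=23  [Z2]
∂1: piv[bd,bf,bh,bj,bk,bl,bu,bw,de] rk=9  ker:df,dh,dj,dk,dl,du,dw,ef,eh,ej,ew,fh,fk,fu,fw,hj,hk,hl,hu,hw,ju,jw,ku,kw,lw,uw
∂2: piv[bdf,bdl,bdw,bfh,bfk,bfw,bhj,bhk,bku,bkw,deh,dej,dhj,dhl,dhu,dhw,duw,efw,fku,hlw] rk=20  ker:dfw,ehj,fhk
∂1c = {b} + {d} + {e} + {h} + {k} + {w}

cycle:no boundary:no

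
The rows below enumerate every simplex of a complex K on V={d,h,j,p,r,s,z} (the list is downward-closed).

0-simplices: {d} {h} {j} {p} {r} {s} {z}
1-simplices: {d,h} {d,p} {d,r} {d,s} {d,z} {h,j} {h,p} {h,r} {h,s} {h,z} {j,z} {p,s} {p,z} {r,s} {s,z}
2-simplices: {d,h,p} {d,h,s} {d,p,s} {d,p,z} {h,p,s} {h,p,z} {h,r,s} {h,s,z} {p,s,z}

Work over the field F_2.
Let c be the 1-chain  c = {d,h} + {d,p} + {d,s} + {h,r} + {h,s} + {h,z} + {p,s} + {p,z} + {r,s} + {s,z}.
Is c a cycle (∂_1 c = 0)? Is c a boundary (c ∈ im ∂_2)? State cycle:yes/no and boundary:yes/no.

n_0=7 n_1=15 n_2=9  [Z2]
∂1: piv[dh,dp,dr,ds,dz,hj] rk=6  ker:hp,hr,hs,hz,jz,ps,pz,rs,sz
∂2: piv[dhp,dhs,dps,dpz,hpz,hrs,hsz] rk=7  ker:hps,psz
∂1c = {d} + {p} + {s} + {z}

cycle:no boundary:no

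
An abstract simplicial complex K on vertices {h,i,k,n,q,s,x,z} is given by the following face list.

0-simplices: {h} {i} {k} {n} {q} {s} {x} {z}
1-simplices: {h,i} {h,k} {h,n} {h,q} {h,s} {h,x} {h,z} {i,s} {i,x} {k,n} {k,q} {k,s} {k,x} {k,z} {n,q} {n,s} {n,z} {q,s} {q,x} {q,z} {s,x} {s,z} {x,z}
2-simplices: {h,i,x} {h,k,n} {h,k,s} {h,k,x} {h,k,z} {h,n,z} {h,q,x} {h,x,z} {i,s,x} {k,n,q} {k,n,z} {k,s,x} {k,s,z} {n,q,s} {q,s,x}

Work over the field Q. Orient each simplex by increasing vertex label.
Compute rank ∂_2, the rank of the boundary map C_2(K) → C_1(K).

n_0=8 n_1=23 n_2=15  [Q]
∂1: piv[hi,hk,hn,hq,hs,hx,hz] rk=7  ker:is,ix,kn,kq,ks,kx,kz,nq,ns,nz,qs,qx,qz,sx,sz,xz
∂2: piv[hix,hkn,hks,hkx,hkz,hnz,hqx,hxz,isx,knq,ksx,ksz,nqs,qsx] rk=14  ker:knz
rk∂_2=14

rank∂_2=14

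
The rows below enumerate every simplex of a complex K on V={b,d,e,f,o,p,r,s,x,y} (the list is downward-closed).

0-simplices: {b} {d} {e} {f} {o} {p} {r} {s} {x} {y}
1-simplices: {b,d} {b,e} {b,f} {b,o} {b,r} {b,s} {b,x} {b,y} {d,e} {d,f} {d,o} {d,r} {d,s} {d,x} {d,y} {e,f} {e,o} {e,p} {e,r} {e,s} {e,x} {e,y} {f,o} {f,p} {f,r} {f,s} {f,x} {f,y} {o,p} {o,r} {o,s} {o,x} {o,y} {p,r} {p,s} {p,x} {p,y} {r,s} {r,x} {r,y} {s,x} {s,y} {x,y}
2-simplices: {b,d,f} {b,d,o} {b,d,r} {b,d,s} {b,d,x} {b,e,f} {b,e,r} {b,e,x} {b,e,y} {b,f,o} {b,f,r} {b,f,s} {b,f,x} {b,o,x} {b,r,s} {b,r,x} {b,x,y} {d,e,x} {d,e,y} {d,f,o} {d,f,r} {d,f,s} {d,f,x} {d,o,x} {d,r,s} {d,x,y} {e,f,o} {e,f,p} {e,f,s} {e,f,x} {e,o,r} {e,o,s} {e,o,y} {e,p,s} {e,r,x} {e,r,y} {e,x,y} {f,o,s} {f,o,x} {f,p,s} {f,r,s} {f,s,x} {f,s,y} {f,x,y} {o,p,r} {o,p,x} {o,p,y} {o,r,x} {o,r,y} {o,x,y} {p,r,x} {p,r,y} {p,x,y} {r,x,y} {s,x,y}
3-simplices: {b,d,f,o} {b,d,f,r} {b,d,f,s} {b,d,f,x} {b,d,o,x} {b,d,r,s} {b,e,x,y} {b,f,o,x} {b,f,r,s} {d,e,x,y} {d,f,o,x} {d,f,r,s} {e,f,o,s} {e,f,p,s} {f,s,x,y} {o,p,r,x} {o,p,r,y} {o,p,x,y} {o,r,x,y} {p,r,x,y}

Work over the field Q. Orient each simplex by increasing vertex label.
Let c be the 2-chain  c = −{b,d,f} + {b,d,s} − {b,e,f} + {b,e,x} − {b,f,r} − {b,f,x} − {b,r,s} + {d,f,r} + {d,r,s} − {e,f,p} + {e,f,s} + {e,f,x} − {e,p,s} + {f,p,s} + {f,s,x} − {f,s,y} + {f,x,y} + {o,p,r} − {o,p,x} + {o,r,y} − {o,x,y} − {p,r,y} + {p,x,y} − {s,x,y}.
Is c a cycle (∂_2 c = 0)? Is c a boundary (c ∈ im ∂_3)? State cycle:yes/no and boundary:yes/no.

cycle:yes boundary:no

n_0=10 n_1=43 n_2=55 n_3=20  [Q]
∂1: piv[bd,be,bf,bo,br,bs,bx,by,ep] rk=9  ker:de,df,do,dr,ds,dx,dy,ef,eo,er,es,ex,ey,fo,fp,fr,fs,fx,fy,op,or,os,ox,oy,pr,ps,px,py,rs,rx,ry,sx,sy,xy
∂2: piv[bdf,bdo,bdr,bds,bdx,bef,ber,bex,bey,bfo,bfr,bfs,bfx,box,brs,brx,bxy,dex,dey,efo,efp,efs,eor,eos,eoy,eps,ery,fsx,fsy,fxy,opr,opx,opy] rk=33  ker:dfo,dfr,dfs,dfx,dox,drs,dxy,efx,erx,exy,fos,fox,fps,frs,orx,ory,oxy,prx,pry,pxy,rxy,sxy
∂3: piv[bdfo,bdfr,bdfs,bdfx,bdox,bdrs,bexy,bfox,bfrs,dexy,efos,efps,fsxy,oprx,opry,opxy,orxy] rk=17  ker:dfox,dfrs,prxy
∂2c = 0
c vs im∂3: residual ≠ 0 ⇒ not boundary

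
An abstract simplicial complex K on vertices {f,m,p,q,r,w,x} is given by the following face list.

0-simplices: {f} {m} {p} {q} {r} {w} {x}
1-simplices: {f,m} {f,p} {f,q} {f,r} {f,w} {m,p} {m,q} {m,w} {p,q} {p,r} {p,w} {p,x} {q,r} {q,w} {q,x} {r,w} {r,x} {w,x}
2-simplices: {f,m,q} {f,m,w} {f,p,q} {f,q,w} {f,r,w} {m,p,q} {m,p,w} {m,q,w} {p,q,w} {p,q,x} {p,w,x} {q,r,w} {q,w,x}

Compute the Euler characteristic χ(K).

n_0=7 n_1=18 n_2=13
χ=+7−18+13=2

χ(K)=2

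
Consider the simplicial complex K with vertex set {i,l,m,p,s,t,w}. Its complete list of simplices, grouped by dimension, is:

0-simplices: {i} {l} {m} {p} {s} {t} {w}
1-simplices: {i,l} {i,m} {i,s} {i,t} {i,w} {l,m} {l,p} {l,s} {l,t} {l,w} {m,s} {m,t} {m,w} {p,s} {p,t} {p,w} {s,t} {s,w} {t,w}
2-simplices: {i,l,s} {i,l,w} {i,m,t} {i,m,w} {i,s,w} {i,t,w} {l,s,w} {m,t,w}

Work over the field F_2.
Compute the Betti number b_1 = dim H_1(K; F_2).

b_1=7

n_0=7 n_1=19 n_2=8  [Z2]
∂1: piv[il,im,is,it,iw,lp] rk=6  ker:lm,ls,lt,lw,ms,mt,mw,ps,pt,pw,st,sw,tw
∂2: piv[ils,ilw,imt,imw,isw,itw] rk=6  ker:lsw,mtw
b_1=(19−6)−6=7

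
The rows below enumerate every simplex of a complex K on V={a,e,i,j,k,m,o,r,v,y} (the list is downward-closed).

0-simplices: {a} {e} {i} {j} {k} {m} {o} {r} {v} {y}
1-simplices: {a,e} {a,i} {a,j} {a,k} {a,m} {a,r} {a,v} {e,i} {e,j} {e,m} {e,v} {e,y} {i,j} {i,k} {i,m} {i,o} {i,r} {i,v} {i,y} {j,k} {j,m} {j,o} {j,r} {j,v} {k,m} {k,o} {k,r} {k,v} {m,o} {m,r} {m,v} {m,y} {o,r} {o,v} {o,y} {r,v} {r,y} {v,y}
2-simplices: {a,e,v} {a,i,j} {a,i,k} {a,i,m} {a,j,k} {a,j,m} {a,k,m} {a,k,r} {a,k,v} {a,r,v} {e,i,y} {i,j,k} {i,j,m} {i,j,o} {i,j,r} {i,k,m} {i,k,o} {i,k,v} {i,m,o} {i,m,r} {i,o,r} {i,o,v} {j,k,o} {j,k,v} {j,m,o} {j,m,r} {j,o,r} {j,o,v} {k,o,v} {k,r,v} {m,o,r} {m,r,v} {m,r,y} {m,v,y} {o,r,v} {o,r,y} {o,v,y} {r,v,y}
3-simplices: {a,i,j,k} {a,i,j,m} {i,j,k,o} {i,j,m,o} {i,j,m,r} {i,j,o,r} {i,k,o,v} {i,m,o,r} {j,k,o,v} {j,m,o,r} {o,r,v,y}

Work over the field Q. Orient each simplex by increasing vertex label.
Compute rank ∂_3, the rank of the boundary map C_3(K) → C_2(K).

rank∂_3=10

n_0=10 n_1=38 n_2=38 n_3=11  [Q]
∂1: piv[ae,ai,aj,ak,am,ar,av,ey,io] rk=9  ker:ei,ej,em,ev,ij,ik,im,ir,iv,iy,jk,jm,jo,jr,jv,km,ko,kr,kv,mo,mr,mv,my,or,ov,oy,rv,ry,vy
∂2: piv[aev,aij,aik,aim,ajk,ajm,akm,akr,akv,arv,eiy,ijo,ijr,iko,ikv,imo,imr,ior,iov,jkv,mrv,mry,mvy,orv,ory] rk=25  ker:ijk,ijm,ikm,jko,jmo,jmr,jor,jov,kov,krv,mor,ovy,rvy
∂3: piv[aijk,aijm,ijko,ijmo,ijmr,ijor,ikov,imor,jkov,orvy] rk=10  ker:jmor
rk∂_3=10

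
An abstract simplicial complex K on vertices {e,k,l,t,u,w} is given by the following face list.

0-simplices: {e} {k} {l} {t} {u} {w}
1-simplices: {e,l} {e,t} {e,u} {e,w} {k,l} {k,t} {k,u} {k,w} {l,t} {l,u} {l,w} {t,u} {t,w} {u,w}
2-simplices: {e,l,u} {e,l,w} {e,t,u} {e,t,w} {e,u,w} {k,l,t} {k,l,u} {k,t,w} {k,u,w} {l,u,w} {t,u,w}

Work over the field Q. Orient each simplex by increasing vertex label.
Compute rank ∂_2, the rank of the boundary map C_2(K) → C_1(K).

n_0=6 n_1=14 n_2=11  [Q]
∂1: piv[el,et,eu,ew,kl] rk=5  ker:kt,ku,kw,lt,lu,lw,tu,tw,uw
∂2: piv[elu,elw,etu,etw,euw,klt,klu,ktw,kuw] rk=9  ker:luw,tuw
rk∂_2=9

rank∂_2=9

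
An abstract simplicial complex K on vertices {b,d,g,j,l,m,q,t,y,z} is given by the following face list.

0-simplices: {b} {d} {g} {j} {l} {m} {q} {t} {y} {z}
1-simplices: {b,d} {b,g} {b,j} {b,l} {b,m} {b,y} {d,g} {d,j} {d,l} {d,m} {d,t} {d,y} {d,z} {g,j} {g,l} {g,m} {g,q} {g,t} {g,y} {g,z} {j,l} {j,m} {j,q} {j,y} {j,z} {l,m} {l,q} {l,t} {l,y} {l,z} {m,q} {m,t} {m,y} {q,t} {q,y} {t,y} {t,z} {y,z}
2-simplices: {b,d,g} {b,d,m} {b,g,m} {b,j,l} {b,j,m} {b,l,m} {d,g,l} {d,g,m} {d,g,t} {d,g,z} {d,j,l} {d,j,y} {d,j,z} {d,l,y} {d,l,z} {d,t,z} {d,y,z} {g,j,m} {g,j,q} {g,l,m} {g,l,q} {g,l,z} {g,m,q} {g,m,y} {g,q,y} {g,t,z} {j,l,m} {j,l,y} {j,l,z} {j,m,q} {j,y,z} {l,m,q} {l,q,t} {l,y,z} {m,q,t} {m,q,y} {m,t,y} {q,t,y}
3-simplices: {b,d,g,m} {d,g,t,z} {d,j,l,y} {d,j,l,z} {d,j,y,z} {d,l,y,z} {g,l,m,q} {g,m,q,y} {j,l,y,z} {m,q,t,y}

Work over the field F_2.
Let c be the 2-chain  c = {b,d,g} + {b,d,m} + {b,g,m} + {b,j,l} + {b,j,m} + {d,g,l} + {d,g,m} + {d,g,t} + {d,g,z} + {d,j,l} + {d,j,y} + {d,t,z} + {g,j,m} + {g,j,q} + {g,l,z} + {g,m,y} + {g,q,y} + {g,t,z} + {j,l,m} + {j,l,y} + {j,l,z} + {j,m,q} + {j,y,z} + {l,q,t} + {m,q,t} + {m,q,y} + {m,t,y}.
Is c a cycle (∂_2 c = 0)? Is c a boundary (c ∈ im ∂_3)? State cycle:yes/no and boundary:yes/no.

n_0=10 n_1=38 n_2=38 n_3=10  [Z2]
∂1: piv[bd,bg,bj,bl,bm,by,dt,dz,gq] rk=9  ker:dg,dj,dl,dm,dy,gj,gl,gm,gt,gy,gz,jl,jm,jq,jy,jz,lm,lq,lt,ly,lz,mq,mt,my,qt,qy,ty,tz,yz
∂2: piv[bdg,bdm,bgm,bjl,bjm,blm,dgl,dgt,dgz,djl,djy,djz,dly,dlz,dtz,dyz,gjm,gjq,glm,glq,gmq,gmy,gqy,lqt,mqt,mty] rk=26  ker:dgm,glz,gtz,jlm,jly,jlz,jmq,jyz,lmq,lyz,mqy,qty
∂3: piv[bdgm,dgtz,djly,djlz,djyz,dlyz,glmq,gmqy,mqty] rk=9  ker:jlyz
∂2c = {b,l} + {b,m} + {d,g} + {d,y} + {g,z} + {j,l} + {j,y} + {l,m} + {l,q} + {l,t} + {l,y} + {m,q} + {m,y} + {t,y} + {y,z}

cycle:no boundary:no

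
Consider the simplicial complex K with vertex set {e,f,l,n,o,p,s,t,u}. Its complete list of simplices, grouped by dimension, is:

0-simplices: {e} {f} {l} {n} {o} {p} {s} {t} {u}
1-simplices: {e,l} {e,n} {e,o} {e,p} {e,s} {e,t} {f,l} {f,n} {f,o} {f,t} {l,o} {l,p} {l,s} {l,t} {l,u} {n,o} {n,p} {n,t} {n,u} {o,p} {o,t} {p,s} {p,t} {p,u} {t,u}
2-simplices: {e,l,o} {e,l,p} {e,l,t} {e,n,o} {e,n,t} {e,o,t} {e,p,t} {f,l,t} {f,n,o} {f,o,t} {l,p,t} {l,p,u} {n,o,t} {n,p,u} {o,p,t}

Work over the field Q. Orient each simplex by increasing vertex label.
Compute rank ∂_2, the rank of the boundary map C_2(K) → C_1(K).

n_0=9 n_1=25 n_2=15  [Q]
∂1: piv[el,en,eo,ep,es,et,fl,lu] rk=8  ker:fn,fo,ft,lo,lp,ls,lt,no,np,nt,nu,op,ot,ps,pt,pu,tu
∂2: piv[elo,elp,elt,eno,ent,eot,ept,flt,fno,fot,lpu,npu,opt] rk=13  ker:lpt,not
rk∂_2=13

rank∂_2=13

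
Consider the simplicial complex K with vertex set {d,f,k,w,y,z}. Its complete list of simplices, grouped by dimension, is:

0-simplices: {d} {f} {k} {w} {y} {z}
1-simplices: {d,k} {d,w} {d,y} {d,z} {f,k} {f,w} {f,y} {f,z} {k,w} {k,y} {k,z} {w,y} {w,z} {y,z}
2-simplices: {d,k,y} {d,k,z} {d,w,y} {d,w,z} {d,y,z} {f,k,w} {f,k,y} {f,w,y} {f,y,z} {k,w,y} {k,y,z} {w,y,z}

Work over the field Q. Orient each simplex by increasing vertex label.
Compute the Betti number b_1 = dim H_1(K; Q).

b_1=0

n_0=6 n_1=14 n_2=12  [Q]
∂1: piv[dk,dw,dy,dz,fk] rk=5  ker:fw,fy,fz,kw,ky,kz,wy,wz,yz
∂2: piv[dky,dkz,dwy,dwz,dyz,fkw,fky,fwy,fyz] rk=9  ker:kwy,kyz,wyz
b_1=(14−5)−9=0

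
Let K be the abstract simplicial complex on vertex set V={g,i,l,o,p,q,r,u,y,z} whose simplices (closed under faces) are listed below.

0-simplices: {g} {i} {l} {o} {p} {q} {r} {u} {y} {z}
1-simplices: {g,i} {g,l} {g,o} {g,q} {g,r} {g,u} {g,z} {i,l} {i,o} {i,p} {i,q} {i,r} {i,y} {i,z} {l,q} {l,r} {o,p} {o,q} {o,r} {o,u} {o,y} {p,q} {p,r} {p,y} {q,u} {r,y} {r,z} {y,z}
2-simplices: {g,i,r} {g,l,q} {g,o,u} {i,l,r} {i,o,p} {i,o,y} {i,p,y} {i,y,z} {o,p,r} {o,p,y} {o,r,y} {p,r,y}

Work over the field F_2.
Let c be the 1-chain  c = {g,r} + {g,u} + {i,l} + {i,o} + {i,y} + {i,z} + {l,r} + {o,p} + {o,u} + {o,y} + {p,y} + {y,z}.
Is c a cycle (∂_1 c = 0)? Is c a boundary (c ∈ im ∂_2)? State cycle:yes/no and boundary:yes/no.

n_0=10 n_1=28 n_2=12  [Z2]
∂1: piv[gi,gl,go,gq,gr,gu,gz,ip,iy] rk=9  ker:il,io,iq,ir,iz,lq,lr,op,oq,or,ou,oy,pq,pr,py,qu,ry,rz,yz
∂2: piv[gir,glq,gou,ilr,iop,ioy,ipy,iyz,opr,ory] rk=10  ker:opy,pry
∂1c = 0
c vs im∂2: residual ≠ 0 ⇒ not boundary

cycle:yes boundary:no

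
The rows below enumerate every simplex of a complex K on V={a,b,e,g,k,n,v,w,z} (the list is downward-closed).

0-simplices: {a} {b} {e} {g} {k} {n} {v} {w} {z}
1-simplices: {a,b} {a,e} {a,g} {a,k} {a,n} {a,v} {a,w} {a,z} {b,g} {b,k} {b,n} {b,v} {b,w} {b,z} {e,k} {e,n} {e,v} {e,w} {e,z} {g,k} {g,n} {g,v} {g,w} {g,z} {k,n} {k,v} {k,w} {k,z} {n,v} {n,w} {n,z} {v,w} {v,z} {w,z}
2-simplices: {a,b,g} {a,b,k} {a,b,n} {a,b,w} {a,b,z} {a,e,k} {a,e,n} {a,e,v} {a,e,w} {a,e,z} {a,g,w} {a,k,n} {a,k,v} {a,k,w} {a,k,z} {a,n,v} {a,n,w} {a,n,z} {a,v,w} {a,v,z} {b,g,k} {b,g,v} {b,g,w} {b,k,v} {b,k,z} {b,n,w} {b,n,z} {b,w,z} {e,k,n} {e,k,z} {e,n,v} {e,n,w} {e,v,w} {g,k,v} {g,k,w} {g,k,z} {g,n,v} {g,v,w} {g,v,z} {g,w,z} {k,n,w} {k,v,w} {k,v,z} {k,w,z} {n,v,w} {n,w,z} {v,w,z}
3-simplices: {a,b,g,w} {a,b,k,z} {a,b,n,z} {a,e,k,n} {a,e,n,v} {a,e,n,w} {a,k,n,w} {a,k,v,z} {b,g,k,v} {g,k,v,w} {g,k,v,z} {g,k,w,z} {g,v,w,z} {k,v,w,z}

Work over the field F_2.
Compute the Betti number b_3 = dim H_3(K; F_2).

n_0=9 n_1=34 n_2=47 n_3=14  [Z2]
∂1: piv[ab,ae,ag,ak,an,av,aw,az] rk=8  ker:bg,bk,bn,bv,bw,bz,ek,en,ev,ew,ez,gk,gn,gv,gw,gz,kn,kv,kw,kz,nv,nw,nz,vw,vz,wz
∂2: piv[abg,abk,abn,abw,abz,aek,aen,aev,aew,aez,agw,akn,akv,akw,akz,anv,anw,anz,avw,avz,bgk,bgv,bkv,bwz,gkz,gnv] rk=26  ker:bgw,bkz,bnw,bnz,ekn,ekz,env,enw,evw,gkv,gkw,gvw,gvz,gwz,knw,kvw,kvz,kwz,nvw,nwz,vwz
∂3: piv[abgw,abkz,abnz,aekn,aenv,aenw,aknw,akvz,bgkv,gkvw,gkvz,gkwz,gvwz] rk=13  ker:kvwz
b_3=(14−13)−0=1

b_3=1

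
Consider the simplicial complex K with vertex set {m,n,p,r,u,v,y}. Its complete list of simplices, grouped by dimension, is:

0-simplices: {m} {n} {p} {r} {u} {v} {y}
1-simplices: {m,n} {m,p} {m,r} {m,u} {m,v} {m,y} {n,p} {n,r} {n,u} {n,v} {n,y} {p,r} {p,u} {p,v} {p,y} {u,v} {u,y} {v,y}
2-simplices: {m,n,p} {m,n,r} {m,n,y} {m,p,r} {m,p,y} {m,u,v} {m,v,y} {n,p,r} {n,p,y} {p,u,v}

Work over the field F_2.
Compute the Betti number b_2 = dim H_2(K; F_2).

n_0=7 n_1=18 n_2=10  [Z2]
∂1: piv[mn,mp,mr,mu,mv,my] rk=6  ker:np,nr,nu,nv,ny,pr,pu,pv,py,uv,uy,vy
∂2: piv[mnp,mnr,mny,mpr,mpy,muv,mvy,puv] rk=8  ker:npr,npy
b_2=(10−8)−0=2

b_2=2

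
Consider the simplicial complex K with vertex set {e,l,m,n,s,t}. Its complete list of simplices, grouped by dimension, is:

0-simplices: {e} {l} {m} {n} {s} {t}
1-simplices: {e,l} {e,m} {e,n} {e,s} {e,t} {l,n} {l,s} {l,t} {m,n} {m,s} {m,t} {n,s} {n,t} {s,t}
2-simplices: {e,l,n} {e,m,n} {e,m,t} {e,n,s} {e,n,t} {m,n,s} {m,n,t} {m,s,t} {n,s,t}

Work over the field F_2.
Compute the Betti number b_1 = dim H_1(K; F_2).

n_0=6 n_1=14 n_2=9  [Z2]
∂1: piv[el,em,en,es,et] rk=5  ker:ln,ls,lt,mn,ms,mt,ns,nt,st
∂2: piv[eln,emn,emt,ens,ent,mns,mst] rk=7  ker:mnt,nst
b_1=(14−5)−7=2

b_1=2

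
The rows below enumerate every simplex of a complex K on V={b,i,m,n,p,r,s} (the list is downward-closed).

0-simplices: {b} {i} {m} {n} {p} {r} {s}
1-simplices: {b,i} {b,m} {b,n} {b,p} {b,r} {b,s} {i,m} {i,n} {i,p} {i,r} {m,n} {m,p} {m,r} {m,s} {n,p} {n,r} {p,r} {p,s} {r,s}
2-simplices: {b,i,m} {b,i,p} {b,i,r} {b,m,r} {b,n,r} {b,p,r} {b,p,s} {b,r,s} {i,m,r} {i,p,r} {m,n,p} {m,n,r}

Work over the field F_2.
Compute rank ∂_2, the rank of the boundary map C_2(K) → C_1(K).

rank∂_2=10

n_0=7 n_1=19 n_2=12  [Z2]
∂1: piv[bi,bm,bn,bp,br,bs] rk=6  ker:im,in,ip,ir,mn,mp,mr,ms,np,nr,pr,ps,rs
∂2: piv[bim,bip,bir,bmr,bnr,bpr,bps,brs,mnp,mnr] rk=10  ker:imr,ipr
rk∂_2=10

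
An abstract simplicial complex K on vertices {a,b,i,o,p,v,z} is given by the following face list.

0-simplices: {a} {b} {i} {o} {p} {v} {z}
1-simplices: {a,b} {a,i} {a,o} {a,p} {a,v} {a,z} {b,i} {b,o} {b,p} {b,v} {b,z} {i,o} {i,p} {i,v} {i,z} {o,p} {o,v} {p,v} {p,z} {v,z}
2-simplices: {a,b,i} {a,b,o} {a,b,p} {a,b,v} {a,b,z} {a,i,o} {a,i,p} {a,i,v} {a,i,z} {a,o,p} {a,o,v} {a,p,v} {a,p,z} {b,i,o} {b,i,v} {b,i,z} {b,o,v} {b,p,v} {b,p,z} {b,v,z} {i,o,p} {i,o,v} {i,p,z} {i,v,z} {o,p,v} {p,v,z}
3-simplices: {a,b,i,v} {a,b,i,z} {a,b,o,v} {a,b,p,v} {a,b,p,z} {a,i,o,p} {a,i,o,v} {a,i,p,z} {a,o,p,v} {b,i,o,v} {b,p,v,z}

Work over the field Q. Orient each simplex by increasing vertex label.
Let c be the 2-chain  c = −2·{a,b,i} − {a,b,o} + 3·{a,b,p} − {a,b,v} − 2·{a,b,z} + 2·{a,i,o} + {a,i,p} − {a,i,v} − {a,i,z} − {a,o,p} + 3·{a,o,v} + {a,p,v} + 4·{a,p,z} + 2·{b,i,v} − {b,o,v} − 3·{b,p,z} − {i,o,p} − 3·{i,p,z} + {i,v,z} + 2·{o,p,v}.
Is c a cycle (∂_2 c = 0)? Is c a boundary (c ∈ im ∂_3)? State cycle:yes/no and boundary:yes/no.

n_0=7 n_1=20 n_2=26 n_3=11  [Q]
∂1: piv[ab,ai,ao,ap,av,az] rk=6  ker:bi,bo,bp,bv,bz,io,ip,iv,iz,op,ov,pv,pz,vz
∂2: piv[abi,abo,abp,abv,abz,aio,aip,aiv,aiz,aop,aov,apv,apz,bvz] rk=14  ker:bio,biv,biz,bov,bpv,bpz,iop,iov,ipz,ivz,opv,pvz
∂3: piv[abiv,abiz,abov,abpv,abpz,aiop,aiov,aipz,aopv,biov,bpvz] rk=11
∂2c = −3·{a,b} + 3·{a,i} + {a,o} + 2·{a,p} − 2·{a,v} − {a,z} − 2·{b,o} − 2·{b,v} + {b,z} + {i,o} − {i,p} + 2·{i,v} + {i,z} + 3·{p,v} − 2·{p,z} + {v,z}

cycle:no boundary:no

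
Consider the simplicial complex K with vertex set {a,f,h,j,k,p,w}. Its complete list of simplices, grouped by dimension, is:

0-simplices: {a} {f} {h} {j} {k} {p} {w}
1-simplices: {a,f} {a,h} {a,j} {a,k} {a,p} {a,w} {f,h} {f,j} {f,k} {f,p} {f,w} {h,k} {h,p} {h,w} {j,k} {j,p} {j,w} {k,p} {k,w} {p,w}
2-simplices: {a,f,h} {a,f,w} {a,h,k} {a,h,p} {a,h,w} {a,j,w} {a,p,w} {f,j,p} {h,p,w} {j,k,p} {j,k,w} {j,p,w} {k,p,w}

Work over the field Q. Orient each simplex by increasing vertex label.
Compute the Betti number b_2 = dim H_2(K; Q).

n_0=7 n_1=20 n_2=13  [Q]
∂1: piv[af,ah,aj,ak,ap,aw] rk=6  ker:fh,fj,fk,fp,fw,hk,hp,hw,jk,jp,jw,kp,kw,pw
∂2: piv[afh,afw,ahk,ahp,ahw,ajw,apw,fjp,jkp,jkw,jpw] rk=11  ker:hpw,kpw
b_2=(13−11)−0=2

b_2=2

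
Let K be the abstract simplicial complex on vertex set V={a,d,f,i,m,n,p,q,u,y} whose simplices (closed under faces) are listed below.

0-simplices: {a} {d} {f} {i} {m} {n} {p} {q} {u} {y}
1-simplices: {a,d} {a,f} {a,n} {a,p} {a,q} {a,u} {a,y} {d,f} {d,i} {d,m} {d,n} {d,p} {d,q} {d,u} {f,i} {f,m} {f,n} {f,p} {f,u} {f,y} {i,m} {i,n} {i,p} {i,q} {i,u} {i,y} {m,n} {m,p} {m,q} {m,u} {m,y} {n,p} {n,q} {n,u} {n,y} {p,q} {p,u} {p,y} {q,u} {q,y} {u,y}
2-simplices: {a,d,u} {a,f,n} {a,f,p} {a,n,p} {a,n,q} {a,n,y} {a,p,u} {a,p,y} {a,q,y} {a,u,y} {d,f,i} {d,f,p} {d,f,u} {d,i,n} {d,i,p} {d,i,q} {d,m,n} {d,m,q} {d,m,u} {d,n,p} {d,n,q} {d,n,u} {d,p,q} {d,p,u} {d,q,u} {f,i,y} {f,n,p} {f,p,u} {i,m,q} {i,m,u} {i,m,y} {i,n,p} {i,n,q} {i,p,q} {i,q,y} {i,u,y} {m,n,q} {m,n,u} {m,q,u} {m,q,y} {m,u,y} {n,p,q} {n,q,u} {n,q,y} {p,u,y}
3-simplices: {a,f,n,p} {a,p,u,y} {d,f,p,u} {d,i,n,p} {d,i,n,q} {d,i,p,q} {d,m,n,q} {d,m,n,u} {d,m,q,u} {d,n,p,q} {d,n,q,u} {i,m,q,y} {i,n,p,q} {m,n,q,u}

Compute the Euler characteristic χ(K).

n_0=10 n_1=41 n_2=45 n_3=14
χ=+10−41+45−14=0

χ(K)=0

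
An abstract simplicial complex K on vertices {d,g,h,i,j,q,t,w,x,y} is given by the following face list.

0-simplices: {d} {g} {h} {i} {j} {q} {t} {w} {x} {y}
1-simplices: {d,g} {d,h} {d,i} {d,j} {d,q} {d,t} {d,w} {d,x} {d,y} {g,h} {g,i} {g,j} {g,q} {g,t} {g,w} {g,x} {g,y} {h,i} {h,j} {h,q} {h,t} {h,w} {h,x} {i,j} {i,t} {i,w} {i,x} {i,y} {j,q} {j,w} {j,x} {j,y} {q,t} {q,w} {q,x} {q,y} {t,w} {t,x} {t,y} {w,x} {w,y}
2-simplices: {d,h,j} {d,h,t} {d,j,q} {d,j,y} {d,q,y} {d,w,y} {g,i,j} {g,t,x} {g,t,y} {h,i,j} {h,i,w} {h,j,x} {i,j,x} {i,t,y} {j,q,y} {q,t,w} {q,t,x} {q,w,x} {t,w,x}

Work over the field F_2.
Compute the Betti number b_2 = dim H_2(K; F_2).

b_2=2

n_0=10 n_1=41 n_2=19  [Z2]
∂1: piv[dg,dh,di,dj,dq,dt,dw,dx,dy] rk=9  ker:gh,gi,gj,gq,gt,gw,gx,gy,hi,hj,hq,ht,hw,hx,ij,it,iw,ix,iy,jq,jw,jx,jy,qt,qw,qx,qy,tw,tx,ty,wx,wy
∂2: piv[dhj,dht,djq,djy,dqy,dwy,gij,gtx,gty,hij,hiw,hjx,ijx,ity,qtw,qtx,qwx] rk=17  ker:jqy,twx
b_2=(19−17)−0=2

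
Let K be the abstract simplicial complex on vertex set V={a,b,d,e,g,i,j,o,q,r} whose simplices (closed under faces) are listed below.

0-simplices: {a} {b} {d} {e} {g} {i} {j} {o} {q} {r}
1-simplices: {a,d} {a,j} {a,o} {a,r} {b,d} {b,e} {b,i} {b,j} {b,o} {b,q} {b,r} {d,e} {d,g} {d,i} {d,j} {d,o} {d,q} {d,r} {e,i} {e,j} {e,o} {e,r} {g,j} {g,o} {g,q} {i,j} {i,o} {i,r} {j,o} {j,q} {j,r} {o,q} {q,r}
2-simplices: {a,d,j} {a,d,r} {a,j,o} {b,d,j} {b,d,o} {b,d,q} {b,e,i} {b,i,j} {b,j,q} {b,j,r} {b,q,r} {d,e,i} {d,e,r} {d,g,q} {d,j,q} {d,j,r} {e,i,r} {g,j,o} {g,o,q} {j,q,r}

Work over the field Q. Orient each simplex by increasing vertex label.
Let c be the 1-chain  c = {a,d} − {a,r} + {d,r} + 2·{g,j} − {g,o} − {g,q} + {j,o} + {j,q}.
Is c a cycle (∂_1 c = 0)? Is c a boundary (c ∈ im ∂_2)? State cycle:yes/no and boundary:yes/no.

n_0=10 n_1=33 n_2=20  [Q]
∂1: piv[ad,aj,ao,ar,bd,be,bi,bq,dg] rk=9  ker:bj,bo,br,de,di,dj,do,dq,dr,ei,ej,eo,er,gj,go,gq,ij,io,ir,jo,jq,jr,oq,qr
∂2: piv[adj,adr,ajo,bdj,bdo,bdq,bei,bij,bjq,bjr,bqr,dei,der,dgq,djr,eir,gjo,goq] rk=18  ker:djq,jqr
∂1c = 0
c vs im∂2: residual ≠ 0 ⇒ not boundary

cycle:yes boundary:no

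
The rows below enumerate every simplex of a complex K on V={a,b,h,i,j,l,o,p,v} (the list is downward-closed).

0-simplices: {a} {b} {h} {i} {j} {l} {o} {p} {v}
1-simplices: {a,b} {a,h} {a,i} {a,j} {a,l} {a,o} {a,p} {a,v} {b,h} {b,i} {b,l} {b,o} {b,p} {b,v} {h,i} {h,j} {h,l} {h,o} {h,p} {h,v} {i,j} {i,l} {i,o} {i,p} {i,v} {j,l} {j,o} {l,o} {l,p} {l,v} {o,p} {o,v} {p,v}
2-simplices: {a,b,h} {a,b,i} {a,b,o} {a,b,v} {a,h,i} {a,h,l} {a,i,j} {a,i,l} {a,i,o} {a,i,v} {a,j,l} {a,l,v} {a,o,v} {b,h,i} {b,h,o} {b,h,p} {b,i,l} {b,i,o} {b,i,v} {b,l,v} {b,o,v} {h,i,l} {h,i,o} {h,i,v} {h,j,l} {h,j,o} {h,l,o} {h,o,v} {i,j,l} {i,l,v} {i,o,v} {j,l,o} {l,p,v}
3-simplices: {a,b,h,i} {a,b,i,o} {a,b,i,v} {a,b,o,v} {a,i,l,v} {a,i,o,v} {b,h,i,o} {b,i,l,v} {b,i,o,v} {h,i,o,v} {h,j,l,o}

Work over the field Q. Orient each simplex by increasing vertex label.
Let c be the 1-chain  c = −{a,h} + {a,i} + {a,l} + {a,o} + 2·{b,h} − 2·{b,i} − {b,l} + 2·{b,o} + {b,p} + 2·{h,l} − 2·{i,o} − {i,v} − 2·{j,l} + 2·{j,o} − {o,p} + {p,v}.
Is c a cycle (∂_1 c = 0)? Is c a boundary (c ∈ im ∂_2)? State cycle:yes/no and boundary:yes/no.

n_0=9 n_1=33 n_2=33 n_3=11  [Q]
∂1: piv[ab,ah,ai,aj,al,ao,ap,av] rk=8  ker:bh,bi,bl,bo,bp,bv,hi,hj,hl,ho,hp,hv,ij,il,io,ip,iv,jl,jo,lo,lp,lv,op,ov,pv
∂2: piv[abh,abi,abo,abv,ahi,ahl,aij,ail,aio,aiv,ajl,alv,aov,bho,bhp,bil,hiv,hjl,hjo,hlo,lpv] rk=21  ker:bhi,bio,biv,blv,bov,hil,hio,hov,ijl,ilv,iov,jlo
∂3: piv[abhi,abio,abiv,abov,ailv,aiov,bhio,bilv,hiov,hjlo] rk=10  ker:biov
∂1c = −2·{a} − 2·{b} − {h} + 2·{i} + 4·{o} − {p}

cycle:no boundary:no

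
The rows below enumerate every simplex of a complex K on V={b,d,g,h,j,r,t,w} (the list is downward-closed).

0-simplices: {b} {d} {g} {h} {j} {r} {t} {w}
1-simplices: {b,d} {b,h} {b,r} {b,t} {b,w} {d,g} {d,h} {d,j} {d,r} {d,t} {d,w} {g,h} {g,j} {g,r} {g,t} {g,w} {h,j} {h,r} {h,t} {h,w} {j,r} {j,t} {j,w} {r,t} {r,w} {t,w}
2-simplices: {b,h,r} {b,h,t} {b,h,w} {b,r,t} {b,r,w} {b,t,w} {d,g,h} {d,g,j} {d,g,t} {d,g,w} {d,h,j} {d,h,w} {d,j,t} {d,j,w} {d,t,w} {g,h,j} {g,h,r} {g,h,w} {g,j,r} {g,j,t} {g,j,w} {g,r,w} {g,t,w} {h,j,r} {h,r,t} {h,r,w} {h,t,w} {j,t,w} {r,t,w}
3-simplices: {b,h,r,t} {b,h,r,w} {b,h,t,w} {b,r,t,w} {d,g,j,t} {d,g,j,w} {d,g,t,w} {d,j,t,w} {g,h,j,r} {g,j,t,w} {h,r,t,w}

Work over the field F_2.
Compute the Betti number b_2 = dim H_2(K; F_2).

b_2=3

n_0=8 n_1=26 n_2=29 n_3=11  [Z2]
∂1: piv[bd,bh,br,bt,bw,dg,dj] rk=7  ker:dh,dr,dt,dw,gh,gj,gr,gt,gw,hj,hr,ht,hw,jr,jt,jw,rt,rw,tw
∂2: piv[bhr,bht,bhw,brt,brw,btw,dgh,dgj,dgt,dgw,dhj,dhw,djt,djw,dtw,ghr,gjr] rk=17  ker:ghj,ghw,gjt,gjw,grw,gtw,hjr,hrt,hrw,htw,jtw,rtw
∂3: piv[bhrt,bhrw,bhtw,brtw,dgjt,dgjw,dgtw,djtw,ghjr] rk=9  ker:gjtw,hrtw
b_2=(29−17)−9=3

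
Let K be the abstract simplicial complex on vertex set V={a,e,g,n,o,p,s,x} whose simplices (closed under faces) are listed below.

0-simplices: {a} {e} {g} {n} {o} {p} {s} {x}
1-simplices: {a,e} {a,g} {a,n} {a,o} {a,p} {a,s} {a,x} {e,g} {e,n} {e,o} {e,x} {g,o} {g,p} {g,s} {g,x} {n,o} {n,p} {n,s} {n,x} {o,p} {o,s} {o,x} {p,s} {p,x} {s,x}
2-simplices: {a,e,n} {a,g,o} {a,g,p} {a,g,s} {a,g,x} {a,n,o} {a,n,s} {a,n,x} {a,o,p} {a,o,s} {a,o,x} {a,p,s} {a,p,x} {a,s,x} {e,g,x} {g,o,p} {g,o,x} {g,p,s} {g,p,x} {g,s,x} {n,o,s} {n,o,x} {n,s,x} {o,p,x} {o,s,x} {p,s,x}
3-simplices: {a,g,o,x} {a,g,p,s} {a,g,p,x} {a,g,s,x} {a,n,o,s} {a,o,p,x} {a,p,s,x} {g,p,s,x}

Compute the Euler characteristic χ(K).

χ(K)=1

n_0=8 n_1=25 n_2=26 n_3=8
χ=+8−25+26−8=1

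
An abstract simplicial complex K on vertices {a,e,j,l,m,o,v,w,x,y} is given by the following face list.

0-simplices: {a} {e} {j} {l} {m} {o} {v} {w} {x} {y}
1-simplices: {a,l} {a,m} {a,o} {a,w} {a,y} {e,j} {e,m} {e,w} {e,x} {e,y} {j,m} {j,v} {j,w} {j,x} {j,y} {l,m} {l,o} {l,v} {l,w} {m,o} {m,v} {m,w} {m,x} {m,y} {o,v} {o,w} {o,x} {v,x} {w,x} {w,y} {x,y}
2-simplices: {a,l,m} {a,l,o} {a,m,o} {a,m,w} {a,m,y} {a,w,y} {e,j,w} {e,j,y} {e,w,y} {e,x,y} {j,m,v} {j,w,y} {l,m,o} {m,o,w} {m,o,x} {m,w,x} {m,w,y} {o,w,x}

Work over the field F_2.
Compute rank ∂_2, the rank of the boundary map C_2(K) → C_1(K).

rank∂_2=14

n_0=10 n_1=31 n_2=18  [Z2]
∂1: piv[al,am,ao,aw,ay,ej,em,ex,jv] rk=9  ker:ew,ey,jm,jw,jx,jy,lm,lo,lv,lw,mo,mv,mw,mx,my,ov,ow,ox,vx,wx,wy,xy
∂2: piv[alm,alo,amo,amw,amy,awy,ejw,ejy,ewy,exy,jmv,mow,mox,mwx] rk=14  ker:jwy,lmo,mwy,owx
rk∂_2=14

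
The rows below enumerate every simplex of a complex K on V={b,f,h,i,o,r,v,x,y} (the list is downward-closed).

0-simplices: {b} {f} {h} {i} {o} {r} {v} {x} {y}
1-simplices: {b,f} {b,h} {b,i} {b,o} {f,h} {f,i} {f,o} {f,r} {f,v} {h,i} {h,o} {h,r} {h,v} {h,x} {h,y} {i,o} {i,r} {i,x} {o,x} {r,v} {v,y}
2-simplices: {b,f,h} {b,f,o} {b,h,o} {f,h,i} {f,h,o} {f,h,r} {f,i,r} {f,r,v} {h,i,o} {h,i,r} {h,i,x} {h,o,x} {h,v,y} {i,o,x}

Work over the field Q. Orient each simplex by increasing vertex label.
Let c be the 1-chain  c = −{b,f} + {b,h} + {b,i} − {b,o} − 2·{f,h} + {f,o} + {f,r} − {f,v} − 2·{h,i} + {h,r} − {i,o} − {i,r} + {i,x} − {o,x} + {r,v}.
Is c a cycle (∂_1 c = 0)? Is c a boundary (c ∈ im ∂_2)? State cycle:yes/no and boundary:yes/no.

cycle:yes boundary:no

n_0=9 n_1=21 n_2=14  [Q]
∂1: piv[bf,bh,bi,bo,fr,fv,hx,hy] rk=8  ker:fh,fi,fo,hi,ho,hr,hv,io,ir,ix,ox,rv,vy
∂2: piv[bfh,bfo,bho,fhi,fhr,fir,frv,hio,hix,hox,hvy] rk=11  ker:fho,hir,iox
∂1c = 0
c vs im∂2: residual ≠ 0 ⇒ not boundary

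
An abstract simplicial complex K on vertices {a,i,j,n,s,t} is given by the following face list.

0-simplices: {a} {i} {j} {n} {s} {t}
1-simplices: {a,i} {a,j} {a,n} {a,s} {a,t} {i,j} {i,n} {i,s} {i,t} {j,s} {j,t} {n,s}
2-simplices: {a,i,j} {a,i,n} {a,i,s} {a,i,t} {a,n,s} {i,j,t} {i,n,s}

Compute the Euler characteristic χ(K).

n_0=6 n_1=12 n_2=7
χ=+6−12+7=1

χ(K)=1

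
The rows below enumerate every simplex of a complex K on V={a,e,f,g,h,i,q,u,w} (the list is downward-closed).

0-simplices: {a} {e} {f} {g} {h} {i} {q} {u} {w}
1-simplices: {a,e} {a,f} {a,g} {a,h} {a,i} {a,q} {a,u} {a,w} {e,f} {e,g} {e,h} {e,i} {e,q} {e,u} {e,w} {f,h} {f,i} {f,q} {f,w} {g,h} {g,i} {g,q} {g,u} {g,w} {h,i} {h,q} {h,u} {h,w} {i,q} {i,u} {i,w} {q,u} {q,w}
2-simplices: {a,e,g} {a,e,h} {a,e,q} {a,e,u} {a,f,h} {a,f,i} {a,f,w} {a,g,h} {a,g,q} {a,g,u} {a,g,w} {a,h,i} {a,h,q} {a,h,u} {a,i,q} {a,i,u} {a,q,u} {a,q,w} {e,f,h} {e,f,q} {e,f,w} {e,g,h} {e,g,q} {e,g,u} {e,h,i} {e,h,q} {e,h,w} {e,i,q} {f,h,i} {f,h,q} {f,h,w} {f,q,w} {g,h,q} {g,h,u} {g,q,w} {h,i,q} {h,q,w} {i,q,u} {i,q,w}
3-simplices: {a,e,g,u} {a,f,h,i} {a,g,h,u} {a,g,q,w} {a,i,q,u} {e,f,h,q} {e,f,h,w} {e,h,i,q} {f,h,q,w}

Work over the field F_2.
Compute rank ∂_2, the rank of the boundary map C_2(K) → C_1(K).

rank∂_2=24

n_0=9 n_1=33 n_2=39 n_3=9  [Z2]
∂1: piv[ae,af,ag,ah,ai,aq,au,aw] rk=8  ker:ef,eg,eh,ei,eq,eu,ew,fh,fi,fq,fw,gh,gi,gq,gu,gw,hi,hq,hu,hw,iq,iu,iw,qu,qw
∂2: piv[aeg,aeh,aeq,aeu,afh,afi,afw,agh,agq,agu,agw,ahi,ahq,ahu,aiq,aiu,aqu,aqw,efh,efq,efw,ehi,ehw,iqw] rk=24  ker:egh,egq,egu,ehq,eiq,fhi,fhq,fhw,fqw,ghq,ghu,gqw,hiq,hqw,iqu
∂3: piv[aegu,afhi,aghu,agqw,aiqu,efhq,efhw,ehiq,fhqw] rk=9
rk∂_2=24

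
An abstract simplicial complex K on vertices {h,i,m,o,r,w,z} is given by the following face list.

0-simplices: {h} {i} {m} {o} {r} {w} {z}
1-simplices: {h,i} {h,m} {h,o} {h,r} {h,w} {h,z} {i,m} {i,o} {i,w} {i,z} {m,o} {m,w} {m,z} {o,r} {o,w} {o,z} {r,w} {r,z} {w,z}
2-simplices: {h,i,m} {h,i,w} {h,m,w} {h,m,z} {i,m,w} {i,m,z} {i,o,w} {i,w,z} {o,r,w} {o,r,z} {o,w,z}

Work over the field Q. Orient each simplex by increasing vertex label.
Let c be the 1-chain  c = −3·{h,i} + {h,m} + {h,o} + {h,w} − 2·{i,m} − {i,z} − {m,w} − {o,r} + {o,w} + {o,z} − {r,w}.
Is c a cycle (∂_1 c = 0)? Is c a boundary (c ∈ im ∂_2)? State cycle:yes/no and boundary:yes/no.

n_0=7 n_1=19 n_2=11  [Q]
∂1: piv[hi,hm,ho,hr,hw,hz] rk=6  ker:im,io,iw,iz,mo,mw,mz,or,ow,oz,rw,rz,wz
∂2: piv[him,hiw,hmw,hmz,imz,iow,iwz,orw,orz,owz] rk=10  ker:imw
∂1c = 0
c vs im∂2: residual ≠ 0 ⇒ not boundary

cycle:yes boundary:no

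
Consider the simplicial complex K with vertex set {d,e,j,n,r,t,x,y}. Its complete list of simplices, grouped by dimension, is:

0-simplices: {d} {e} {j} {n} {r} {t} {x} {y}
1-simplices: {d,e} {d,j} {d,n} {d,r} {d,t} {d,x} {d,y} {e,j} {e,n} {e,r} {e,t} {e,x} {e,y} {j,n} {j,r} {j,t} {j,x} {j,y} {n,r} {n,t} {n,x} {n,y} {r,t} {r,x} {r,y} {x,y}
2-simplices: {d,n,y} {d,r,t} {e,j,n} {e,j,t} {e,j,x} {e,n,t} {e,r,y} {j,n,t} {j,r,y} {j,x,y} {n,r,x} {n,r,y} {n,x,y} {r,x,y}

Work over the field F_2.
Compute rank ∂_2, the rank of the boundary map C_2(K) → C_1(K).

rank∂_2=12

n_0=8 n_1=26 n_2=14  [Z2]
∂1: piv[de,dj,dn,dr,dt,dx,dy] rk=7  ker:ej,en,er,et,ex,ey,jn,jr,jt,jx,jy,nr,nt,nx,ny,rt,rx,ry,xy
∂2: piv[dny,drt,ejn,ejt,ejx,ent,ery,jry,jxy,nrx,nry,nxy] rk=12  ker:jnt,rxy
rk∂_2=12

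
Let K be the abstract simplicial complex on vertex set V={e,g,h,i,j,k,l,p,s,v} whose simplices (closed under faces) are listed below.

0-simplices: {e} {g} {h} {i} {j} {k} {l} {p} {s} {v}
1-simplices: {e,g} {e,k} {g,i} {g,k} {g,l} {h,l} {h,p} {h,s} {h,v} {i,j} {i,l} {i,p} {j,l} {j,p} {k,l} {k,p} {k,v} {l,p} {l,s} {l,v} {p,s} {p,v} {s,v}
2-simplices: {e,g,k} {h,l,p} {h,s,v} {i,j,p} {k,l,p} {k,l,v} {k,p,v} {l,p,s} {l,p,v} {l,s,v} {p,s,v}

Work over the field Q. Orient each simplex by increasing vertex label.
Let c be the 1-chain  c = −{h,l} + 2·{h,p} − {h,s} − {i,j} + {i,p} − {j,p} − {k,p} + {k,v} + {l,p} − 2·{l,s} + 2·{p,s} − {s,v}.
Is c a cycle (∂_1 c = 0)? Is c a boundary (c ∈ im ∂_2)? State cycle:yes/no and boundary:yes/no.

n_0=10 n_1=23 n_2=11  [Q]
∂1: piv[eg,ek,gi,gl,hl,hp,hs,hv,ij] rk=9  ker:gk,il,ip,jl,jp,kl,kp,kv,lp,ls,lv,ps,pv,sv
∂2: piv[egk,hlp,hsv,ijp,klp,klv,kpv,lps,lsv] rk=9  ker:lpv,psv
∂1c = 0
c vs im∂2: residual ≠ 0 ⇒ not boundary

cycle:yes boundary:no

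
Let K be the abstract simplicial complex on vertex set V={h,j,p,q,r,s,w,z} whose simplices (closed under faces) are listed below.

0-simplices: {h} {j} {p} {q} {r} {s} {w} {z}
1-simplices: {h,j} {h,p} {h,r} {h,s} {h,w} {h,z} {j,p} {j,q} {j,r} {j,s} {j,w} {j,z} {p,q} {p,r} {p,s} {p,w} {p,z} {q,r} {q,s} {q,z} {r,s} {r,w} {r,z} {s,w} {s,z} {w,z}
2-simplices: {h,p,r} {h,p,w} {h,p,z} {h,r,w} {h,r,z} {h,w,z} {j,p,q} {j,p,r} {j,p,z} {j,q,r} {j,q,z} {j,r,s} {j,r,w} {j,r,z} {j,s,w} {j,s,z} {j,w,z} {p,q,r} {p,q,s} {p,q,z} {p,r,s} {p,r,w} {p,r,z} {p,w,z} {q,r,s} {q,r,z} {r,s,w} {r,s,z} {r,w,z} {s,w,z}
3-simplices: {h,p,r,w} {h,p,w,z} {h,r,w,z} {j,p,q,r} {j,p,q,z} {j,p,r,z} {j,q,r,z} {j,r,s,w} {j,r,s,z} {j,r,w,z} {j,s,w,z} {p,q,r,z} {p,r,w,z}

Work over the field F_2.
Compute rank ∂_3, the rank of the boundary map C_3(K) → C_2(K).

rank∂_3=12

n_0=8 n_1=26 n_2=30 n_3=13  [Z2]
∂1: piv[hj,hp,hr,hs,hw,hz,jq] rk=7  ker:jp,jr,js,jw,jz,pq,pr,ps,pw,pz,qr,qs,qz,rs,rw,rz,sw,sz,wz
∂2: piv[hpr,hpw,hpz,hrw,hrz,hwz,jpq,jpr,jpz,jqr,jqz,jrs,jrw,jsw,jsz,pqs,prs] rk=17  ker:jrz,jwz,pqr,pqz,prw,prz,pwz,qrs,qrz,rsw,rsz,rwz,swz
∂3: piv[hprw,hpwz,hrwz,jpqr,jpqz,jprz,jqrz,jrsw,jrsz,jrwz,jswz,prwz] rk=12  ker:pqrz
rk∂_3=12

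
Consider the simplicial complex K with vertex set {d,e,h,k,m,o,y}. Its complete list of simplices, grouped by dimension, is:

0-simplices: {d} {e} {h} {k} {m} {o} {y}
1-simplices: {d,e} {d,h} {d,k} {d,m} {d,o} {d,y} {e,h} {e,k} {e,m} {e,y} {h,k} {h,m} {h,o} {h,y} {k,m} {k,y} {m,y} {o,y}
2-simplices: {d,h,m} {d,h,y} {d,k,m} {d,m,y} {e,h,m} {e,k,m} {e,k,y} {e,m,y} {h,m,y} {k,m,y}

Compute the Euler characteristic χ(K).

n_0=7 n_1=18 n_2=10
χ=+7−18+10=-1

χ(K)=-1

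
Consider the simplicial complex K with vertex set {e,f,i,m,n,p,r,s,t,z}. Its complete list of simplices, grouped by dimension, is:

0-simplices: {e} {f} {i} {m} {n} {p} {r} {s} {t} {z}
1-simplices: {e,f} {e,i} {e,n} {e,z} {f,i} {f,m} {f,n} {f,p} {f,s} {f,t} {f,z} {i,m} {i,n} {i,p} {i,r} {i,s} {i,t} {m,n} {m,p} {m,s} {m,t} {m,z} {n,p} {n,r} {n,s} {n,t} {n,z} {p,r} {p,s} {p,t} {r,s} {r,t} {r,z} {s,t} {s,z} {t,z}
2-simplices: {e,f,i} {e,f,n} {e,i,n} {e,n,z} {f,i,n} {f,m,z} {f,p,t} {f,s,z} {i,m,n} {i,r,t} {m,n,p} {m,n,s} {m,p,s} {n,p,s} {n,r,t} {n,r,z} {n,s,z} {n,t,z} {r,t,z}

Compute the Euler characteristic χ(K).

n_0=10 n_1=36 n_2=19
χ=+10−36+19=-7

χ(K)=-7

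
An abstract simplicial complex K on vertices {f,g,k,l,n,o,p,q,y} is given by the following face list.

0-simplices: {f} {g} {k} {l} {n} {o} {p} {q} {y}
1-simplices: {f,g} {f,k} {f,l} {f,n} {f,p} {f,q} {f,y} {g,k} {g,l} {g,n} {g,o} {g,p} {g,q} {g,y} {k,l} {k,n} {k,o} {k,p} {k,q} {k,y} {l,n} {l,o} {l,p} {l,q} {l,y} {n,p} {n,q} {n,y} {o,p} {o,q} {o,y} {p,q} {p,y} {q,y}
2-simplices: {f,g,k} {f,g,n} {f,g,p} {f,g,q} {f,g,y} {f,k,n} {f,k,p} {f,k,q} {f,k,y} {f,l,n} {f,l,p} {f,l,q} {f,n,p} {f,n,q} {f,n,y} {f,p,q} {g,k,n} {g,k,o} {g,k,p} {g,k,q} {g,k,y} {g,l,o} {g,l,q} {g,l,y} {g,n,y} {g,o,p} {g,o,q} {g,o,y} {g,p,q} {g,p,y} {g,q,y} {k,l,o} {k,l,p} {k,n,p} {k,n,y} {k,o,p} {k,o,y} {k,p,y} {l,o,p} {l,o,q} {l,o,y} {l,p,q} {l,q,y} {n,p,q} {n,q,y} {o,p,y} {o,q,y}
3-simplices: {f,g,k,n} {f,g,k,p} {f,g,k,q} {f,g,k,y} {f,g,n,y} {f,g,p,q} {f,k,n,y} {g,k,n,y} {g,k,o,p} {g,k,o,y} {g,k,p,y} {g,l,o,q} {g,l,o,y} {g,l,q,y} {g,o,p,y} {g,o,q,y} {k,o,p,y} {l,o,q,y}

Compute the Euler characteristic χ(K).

n_0=9 n_1=34 n_2=47 n_3=18
χ=+9−34+47−18=4

χ(K)=4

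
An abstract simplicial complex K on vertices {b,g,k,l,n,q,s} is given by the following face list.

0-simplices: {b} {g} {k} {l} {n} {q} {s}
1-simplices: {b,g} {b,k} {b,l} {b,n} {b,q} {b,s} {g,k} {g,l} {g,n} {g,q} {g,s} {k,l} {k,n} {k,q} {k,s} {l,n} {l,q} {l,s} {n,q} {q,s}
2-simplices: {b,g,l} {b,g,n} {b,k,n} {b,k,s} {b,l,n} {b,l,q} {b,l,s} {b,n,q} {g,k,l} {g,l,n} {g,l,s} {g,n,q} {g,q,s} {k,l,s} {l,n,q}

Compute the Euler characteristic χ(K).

χ(K)=2

n_0=7 n_1=20 n_2=15
χ=+7−20+15=2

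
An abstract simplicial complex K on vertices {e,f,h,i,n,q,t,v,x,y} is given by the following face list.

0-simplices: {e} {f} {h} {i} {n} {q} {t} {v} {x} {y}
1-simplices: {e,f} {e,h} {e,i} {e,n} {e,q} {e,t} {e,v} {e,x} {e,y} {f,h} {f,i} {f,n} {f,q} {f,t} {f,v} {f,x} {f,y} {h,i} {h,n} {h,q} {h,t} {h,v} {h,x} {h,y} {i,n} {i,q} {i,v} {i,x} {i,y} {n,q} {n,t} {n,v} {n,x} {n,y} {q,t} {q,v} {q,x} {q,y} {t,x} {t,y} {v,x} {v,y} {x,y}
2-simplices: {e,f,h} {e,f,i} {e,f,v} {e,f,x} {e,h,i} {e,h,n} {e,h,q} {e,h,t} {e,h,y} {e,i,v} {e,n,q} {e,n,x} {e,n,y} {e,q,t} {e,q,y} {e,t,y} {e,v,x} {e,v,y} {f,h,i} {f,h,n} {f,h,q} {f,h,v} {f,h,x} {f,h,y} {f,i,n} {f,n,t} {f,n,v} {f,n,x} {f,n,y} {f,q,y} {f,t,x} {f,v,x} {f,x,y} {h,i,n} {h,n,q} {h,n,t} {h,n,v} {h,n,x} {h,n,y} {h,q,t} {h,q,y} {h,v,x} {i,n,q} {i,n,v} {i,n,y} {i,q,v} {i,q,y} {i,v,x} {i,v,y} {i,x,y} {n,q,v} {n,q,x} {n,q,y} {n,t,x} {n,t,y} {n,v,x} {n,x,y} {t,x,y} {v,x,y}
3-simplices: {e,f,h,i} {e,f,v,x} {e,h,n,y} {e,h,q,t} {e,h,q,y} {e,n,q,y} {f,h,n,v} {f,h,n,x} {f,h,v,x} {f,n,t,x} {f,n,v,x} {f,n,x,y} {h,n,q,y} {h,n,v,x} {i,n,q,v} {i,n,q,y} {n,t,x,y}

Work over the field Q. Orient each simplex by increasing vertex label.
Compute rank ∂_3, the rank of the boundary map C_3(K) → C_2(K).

n_0=10 n_1=43 n_2=59 n_3=17  [Q]
∂1: piv[ef,eh,ei,en,eq,et,ev,ex,ey] rk=9  ker:fh,fi,fn,fq,ft,fv,fx,fy,hi,hn,hq,ht,hv,hx,hy,in,iq,iv,ix,iy,nq,nt,nv,nx,ny,qt,qv,qx,qy,tx,ty,vx,vy,xy
∂2: piv[efh,efi,efv,efx,ehi,ehn,ehq,eht,ehy,eiv,enq,enx,eny,eqt,eqy,ety,evx,evy,fhn,fhq,fhv,fhx,fhy,fin,fnt,fnv,ftx,fxy,hnt,inq,iny,iqv,ivx,nqx] rk=34  ker:fhi,fnx,fny,fqy,fvx,hin,hnq,hnv,hnx,hny,hqt,hqy,hvx,inv,iqy,ivy,ixy,nqv,nqy,ntx,nty,nvx,nxy,txy,vxy
∂3: piv[efhi,efvx,ehny,ehqt,ehqy,enqy,fhnv,fhnx,fhvx,fntx,fnvx,fnxy,hnqy,inqv,inqy,ntxy] rk=16  ker:hnvx
rk∂_3=16

rank∂_3=16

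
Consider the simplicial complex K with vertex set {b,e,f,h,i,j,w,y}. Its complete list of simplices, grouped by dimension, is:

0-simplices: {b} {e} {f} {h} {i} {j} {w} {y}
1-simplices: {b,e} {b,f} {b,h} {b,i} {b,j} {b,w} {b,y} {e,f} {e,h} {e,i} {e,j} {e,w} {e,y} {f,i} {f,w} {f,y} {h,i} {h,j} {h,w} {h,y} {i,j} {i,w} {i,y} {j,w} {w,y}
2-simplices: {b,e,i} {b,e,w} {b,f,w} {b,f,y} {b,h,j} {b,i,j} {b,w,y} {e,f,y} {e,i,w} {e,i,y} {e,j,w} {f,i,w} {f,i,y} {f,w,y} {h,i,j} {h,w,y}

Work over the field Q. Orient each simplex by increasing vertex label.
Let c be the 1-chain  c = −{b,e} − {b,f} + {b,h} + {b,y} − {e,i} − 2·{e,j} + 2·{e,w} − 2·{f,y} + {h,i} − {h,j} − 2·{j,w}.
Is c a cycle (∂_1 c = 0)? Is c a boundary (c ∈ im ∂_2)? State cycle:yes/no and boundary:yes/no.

cycle:no boundary:no

n_0=8 n_1=25 n_2=16  [Q]
∂1: piv[be,bf,bh,bi,bj,bw,by] rk=7  ker:ef,eh,ei,ej,ew,ey,fi,fw,fy,hi,hj,hw,hy,ij,iw,iy,jw,wy
∂2: piv[bei,bew,bfw,bfy,bhj,bij,bwy,efy,eiw,eiy,ejw,fiw,fiy,hij,hwy] rk=15  ker:fwy
∂1c = {f} + {h} − {j} − {y}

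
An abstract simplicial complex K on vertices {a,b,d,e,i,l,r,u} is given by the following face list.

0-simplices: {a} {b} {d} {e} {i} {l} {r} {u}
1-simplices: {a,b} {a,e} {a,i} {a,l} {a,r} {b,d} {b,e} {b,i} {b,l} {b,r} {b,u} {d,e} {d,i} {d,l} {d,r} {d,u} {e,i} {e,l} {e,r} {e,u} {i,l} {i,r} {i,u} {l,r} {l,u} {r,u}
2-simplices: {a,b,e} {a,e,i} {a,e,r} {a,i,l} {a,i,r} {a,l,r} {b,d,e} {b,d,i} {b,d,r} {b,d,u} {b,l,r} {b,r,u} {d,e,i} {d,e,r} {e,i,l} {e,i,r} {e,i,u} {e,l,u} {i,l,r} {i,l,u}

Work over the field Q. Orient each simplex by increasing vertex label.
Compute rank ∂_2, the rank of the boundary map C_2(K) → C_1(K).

rank∂_2=17

n_0=8 n_1=26 n_2=20  [Q]
∂1: piv[ab,ae,ai,al,ar,bd,bu] rk=7  ker:be,bi,bl,br,de,di,dl,dr,du,ei,el,er,eu,il,ir,iu,lr,lu,ru
∂2: piv[abe,aei,aer,ail,air,alr,bde,bdi,bdr,bdu,blr,bru,dei,der,eil,eiu,elu] rk=17  ker:eir,ilr,ilu
rk∂_2=17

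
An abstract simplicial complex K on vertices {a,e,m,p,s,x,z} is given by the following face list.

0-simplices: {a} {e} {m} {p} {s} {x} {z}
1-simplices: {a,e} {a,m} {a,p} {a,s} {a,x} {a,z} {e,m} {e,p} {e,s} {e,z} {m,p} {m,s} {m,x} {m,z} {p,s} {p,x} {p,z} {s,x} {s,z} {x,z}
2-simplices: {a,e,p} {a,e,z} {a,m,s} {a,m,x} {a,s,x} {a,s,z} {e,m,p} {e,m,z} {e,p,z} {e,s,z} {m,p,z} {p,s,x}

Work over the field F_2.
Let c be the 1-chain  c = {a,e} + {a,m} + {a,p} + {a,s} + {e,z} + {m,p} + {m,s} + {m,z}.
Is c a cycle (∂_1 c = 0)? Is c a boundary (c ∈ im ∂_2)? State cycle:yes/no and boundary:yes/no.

n_0=7 n_1=20 n_2=12  [Z2]
∂1: piv[ae,am,ap,as,ax,az] rk=6  ker:em,ep,es,ez,mp,ms,mx,mz,ps,px,pz,sx,sz,xz
∂2: piv[aep,aez,ams,amx,asx,asz,emp,emz,epz,esz,psx] rk=11  ker:mpz
∂1c = 0
c vs im∂2: reduces to 0 ⇒ boundary

cycle:yes boundary:yes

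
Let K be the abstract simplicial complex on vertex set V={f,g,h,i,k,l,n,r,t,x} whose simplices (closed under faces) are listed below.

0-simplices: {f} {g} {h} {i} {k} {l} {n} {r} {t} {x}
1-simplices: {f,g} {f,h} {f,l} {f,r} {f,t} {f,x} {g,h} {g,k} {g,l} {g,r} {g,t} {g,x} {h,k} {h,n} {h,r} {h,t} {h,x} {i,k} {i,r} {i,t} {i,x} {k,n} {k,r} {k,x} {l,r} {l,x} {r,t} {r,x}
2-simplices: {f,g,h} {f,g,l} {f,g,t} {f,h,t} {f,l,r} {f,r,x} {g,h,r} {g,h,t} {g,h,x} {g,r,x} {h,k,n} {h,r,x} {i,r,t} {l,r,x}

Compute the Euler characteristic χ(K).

n_0=10 n_1=28 n_2=14
χ=+10−28+14=-4

χ(K)=-4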